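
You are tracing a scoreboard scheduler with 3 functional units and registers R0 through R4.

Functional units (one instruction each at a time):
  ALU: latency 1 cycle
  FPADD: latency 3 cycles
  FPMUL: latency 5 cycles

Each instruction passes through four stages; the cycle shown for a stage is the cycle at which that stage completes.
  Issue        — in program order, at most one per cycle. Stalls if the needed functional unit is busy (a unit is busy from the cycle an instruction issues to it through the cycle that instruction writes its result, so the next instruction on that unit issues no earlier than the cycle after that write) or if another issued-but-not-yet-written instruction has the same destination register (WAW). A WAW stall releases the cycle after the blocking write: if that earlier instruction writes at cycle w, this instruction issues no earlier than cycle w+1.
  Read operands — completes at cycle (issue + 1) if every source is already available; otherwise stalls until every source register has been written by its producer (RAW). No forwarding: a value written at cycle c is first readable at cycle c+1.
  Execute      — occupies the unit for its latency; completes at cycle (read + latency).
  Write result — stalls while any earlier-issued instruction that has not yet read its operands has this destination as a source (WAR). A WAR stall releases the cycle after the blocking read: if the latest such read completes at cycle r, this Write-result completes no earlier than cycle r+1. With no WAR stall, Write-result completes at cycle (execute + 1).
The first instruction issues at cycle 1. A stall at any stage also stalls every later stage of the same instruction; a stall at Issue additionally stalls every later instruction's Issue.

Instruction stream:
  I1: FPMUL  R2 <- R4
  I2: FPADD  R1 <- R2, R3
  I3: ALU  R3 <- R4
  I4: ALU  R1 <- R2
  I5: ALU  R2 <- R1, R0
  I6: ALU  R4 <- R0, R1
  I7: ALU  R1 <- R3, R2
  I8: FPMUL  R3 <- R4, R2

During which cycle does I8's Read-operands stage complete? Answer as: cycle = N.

cycle = 28

c1: issue I1 (FPMUL)
c2: I1 read-ops · issue I2 (FPADD)
c3: issue I3 (ALU)
c4: I3 read-ops
c5: I3 finished on ALU
c7: I1 finished on FPMUL
c8: I1→R2
c9: I2 read-ops
c10: I3→R3
c12: I2 finished on FPADD
c13: I2→R1
c14: issue I4 (ALU)
c15: I4 read-ops
c16: I4 finished on ALU
c17: I4→R1
c18: issue I5 (ALU)
c19: I5 read-ops
c20: I5 finished on ALU
c21: I5→R2
c22: issue I6 (ALU)
c23: I6 read-ops
c24: I6 finished on ALU
c25: I6→R4
c26: issue I7 (ALU)
c27: I7 read-ops · issue I8 (FPMUL)
c28: I7 finished on ALU · I8 read-ops
c29: I7→R1
c33: I8 finished on FPMUL
c34: I8→R3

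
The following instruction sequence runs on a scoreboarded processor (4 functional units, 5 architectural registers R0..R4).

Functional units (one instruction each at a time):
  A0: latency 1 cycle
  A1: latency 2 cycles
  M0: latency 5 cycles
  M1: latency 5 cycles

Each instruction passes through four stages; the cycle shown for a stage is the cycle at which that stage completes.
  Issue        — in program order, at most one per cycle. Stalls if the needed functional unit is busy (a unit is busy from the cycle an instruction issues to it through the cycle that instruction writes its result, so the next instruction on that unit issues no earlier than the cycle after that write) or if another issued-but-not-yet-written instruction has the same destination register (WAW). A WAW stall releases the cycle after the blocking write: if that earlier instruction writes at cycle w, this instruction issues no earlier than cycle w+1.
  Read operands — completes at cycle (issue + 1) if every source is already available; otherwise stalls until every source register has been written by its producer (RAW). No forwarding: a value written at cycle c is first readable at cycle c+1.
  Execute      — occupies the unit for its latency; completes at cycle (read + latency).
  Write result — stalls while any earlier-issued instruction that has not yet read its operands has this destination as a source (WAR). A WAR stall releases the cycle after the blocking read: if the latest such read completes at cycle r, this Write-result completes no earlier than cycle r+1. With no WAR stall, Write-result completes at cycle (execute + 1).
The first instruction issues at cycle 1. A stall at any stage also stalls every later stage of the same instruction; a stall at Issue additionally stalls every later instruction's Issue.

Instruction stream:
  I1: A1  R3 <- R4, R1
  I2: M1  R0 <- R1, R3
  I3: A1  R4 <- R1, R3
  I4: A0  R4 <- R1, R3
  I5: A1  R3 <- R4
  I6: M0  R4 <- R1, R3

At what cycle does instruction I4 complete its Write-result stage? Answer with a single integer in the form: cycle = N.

cycle = 14

  I1 | 1 | 2 | 4 | 5
  I2 | 2 | 6 | 11 | 12   RAW R3: wait I1 write@5
  I3 | 6 | 7 | 9 | 10   struct: A1 busy until I1 writes@5
  I4 | 11 | 12 | 13 | 14   WAW R4: wait I3 write@10
  I5 | 12 | 15 | 17 | 18   RAW R4: wait I4 write@14
  I6 | 15 | 19 | 24 | 25   WAW R4: wait I4 write@14 · RAW R3: wait I5 write@18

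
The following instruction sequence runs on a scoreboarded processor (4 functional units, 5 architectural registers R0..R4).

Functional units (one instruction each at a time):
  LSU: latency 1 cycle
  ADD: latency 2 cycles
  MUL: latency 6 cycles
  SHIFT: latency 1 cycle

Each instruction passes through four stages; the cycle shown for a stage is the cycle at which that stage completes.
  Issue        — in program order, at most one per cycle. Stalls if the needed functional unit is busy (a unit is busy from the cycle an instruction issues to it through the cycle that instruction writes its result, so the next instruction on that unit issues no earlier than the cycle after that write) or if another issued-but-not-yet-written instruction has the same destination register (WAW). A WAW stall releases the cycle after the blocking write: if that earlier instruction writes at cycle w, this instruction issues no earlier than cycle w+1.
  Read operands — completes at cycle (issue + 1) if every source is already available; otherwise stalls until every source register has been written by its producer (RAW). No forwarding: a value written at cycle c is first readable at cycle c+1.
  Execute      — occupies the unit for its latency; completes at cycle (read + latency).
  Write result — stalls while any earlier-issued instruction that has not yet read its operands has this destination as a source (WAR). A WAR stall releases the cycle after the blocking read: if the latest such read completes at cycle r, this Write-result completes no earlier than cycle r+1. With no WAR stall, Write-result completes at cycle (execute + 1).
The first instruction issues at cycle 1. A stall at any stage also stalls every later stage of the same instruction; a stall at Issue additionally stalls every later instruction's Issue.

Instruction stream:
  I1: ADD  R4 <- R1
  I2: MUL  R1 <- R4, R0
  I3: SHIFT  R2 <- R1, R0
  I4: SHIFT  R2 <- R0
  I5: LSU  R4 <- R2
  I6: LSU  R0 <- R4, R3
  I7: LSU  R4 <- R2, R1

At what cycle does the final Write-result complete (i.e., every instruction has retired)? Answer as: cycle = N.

cycle = 31

cycle 1: I1→ADD
cycle 2: I1 RO · I2→MUL
cycle 3: I3→SHIFT
cycle 4: I1 EX
cycle 5: I1 WR R4
cycle 6: I2 RO
cycle 12: I2 EX
cycle 13: I2 WR R1
cycle 14: I3 RO
cycle 15: I3 EX
cycle 16: I3 WR R2
cycle 17: I4→SHIFT
cycle 18: I4 RO · I5→LSU
cycle 19: I4 EX
cycle 20: I4 WR R2
cycle 21: I5 RO
cycle 22: I5 EX
cycle 23: I5 WR R4
cycle 24: I6→LSU
cycle 25: I6 RO
cycle 26: I6 EX
cycle 27: I6 WR R0
cycle 28: I7→LSU
cycle 29: I7 RO
cycle 30: I7 EX
cycle 31: I7 WR R4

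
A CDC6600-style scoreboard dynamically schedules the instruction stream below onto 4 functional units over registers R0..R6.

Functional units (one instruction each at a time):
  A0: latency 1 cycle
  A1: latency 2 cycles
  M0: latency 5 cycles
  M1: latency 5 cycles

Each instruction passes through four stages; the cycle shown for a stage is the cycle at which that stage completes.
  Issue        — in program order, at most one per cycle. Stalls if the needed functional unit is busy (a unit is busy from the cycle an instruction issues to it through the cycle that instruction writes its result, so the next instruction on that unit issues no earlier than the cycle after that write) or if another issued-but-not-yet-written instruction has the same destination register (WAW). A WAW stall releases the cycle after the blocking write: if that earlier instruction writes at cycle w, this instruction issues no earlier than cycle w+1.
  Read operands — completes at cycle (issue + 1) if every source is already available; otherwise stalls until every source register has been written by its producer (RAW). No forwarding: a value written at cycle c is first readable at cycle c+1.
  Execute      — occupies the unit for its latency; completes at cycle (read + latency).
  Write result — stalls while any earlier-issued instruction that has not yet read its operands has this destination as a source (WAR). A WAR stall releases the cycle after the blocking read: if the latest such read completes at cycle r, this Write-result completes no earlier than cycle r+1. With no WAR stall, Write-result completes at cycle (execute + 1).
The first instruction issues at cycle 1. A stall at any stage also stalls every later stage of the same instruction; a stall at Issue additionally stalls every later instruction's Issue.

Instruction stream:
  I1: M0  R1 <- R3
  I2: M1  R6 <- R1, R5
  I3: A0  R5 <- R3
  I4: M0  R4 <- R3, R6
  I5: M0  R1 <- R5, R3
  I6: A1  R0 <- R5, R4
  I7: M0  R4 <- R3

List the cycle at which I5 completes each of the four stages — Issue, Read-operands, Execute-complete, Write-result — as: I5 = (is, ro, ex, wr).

I5 = (23, 24, 29, 30)

[1] I1→M0
[2] I1 RO · I2→M1
[3] I3→A0
[4] I3 RO
[5] I3 EX
[7] I1 EX
[8] I1 WR R1
[9] I2 RO · I4→M0
[10] I3 WR R5
[14] I2 EX
[15] I2 WR R6
[16] I4 RO
[21] I4 EX
[22] I4 WR R4
[23] I5→M0
[24] I5 RO · I6→A1
[25] I6 RO
[27] I6 EX
[28] I6 WR R0
[29] I5 EX
[30] I5 WR R1
[31] I7→M0
[32] I7 RO
[37] I7 EX
[38] I7 WR R4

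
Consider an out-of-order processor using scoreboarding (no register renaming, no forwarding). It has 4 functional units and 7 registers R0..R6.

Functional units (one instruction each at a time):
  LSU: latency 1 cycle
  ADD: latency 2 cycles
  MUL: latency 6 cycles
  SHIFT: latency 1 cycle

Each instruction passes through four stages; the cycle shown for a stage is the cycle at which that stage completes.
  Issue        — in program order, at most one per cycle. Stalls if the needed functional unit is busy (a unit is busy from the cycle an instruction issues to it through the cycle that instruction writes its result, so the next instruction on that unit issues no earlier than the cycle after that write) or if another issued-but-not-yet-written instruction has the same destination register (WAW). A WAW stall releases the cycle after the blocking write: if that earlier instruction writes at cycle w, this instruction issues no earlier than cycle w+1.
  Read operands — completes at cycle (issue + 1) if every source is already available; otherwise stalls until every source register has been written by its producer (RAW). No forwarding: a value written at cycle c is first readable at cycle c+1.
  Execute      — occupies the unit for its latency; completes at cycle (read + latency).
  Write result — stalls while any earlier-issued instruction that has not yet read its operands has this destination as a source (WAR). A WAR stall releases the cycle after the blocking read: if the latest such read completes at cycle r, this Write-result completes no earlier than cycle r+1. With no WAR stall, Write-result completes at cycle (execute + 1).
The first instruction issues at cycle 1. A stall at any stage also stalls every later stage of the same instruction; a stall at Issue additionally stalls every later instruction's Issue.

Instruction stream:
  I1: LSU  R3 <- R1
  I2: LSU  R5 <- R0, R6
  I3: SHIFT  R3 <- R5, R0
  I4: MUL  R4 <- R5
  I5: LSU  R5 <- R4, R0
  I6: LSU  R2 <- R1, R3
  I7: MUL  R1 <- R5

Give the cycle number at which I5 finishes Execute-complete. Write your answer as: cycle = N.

I1 -> (1, 2, 3, 4)
I2 -> (5, 6, 7, 8)  // struct: LSU busy until I1 writes@4
I3 -> (6, 9, 10, 11)  // RAW R5: wait I2 write@8
I4 -> (7, 9, 15, 16)  // RAW R5: wait I2 write@8
I5 -> (9, 17, 18, 19)  // struct: LSU busy until I2 writes@8, RAW R4: wait I4 write@16
I6 -> (20, 21, 22, 23)  // struct: LSU busy until I5 writes@19
I7 -> (21, 22, 28, 29)

cycle = 18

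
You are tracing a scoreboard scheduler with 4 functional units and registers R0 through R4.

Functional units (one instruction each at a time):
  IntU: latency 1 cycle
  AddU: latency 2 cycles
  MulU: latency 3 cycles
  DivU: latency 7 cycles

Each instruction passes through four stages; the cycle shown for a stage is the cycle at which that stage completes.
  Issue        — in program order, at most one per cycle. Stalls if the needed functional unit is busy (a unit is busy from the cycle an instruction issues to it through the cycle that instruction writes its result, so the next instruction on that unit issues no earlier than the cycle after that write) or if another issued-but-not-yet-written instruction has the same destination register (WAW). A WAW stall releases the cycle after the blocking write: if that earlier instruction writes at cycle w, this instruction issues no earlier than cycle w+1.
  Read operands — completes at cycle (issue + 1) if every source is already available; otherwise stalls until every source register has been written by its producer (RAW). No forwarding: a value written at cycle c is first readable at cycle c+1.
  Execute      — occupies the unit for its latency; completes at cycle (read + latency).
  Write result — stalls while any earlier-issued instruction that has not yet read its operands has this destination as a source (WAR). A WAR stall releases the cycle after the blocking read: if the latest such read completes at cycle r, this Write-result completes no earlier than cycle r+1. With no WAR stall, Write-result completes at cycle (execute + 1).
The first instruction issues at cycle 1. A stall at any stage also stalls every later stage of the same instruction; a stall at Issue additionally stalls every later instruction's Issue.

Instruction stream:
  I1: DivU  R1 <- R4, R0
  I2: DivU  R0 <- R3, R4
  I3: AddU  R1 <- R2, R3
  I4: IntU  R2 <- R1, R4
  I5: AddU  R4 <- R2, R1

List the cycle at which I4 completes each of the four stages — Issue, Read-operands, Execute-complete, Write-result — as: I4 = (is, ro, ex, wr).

I4 = (13, 17, 18, 19)

cycle 1: issue I1 (DivU)
cycle 2: I1 read-ops
cycle 9: I1 finished on DivU
cycle 10: I1→R1
cycle 11: issue I2 (DivU)
cycle 12: I2 read-ops | issue I3 (AddU)
cycle 13: I3 read-ops | issue I4 (IntU)
cycle 15: I3 finished on AddU
cycle 16: I3→R1
cycle 17: I4 read-ops | issue I5 (AddU)
cycle 18: I4 finished on IntU
cycle 19: I2 finished on DivU | I4→R2
cycle 20: I2→R0 | I5 read-ops
cycle 22: I5 finished on AddU
cycle 23: I5→R4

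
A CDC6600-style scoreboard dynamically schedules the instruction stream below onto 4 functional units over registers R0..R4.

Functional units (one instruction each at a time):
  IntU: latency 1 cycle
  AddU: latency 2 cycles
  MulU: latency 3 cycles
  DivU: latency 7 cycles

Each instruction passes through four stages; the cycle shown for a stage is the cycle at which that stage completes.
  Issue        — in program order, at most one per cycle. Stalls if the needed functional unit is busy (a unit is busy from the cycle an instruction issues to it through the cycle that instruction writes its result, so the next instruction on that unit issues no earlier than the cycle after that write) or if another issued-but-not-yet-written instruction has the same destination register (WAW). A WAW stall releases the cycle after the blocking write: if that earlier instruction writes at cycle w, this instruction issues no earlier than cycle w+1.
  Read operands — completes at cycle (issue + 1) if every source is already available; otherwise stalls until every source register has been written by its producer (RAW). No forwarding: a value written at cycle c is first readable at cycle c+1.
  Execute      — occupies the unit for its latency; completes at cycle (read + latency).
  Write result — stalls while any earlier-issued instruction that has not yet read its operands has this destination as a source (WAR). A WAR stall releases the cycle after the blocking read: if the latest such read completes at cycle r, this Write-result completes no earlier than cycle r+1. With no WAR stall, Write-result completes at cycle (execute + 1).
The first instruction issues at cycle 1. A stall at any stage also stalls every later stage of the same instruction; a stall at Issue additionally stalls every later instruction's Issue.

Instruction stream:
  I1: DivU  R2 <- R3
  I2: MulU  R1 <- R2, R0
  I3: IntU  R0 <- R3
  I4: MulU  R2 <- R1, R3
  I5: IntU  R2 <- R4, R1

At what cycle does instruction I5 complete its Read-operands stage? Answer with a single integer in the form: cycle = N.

c1: I1 dispatched to DivU
c2: I1 operands ready · I2 dispatched to MulU
c3: I3 dispatched to IntU
c4: I3 operands ready
c5: I3 complete
c9: I1 complete
c10: R2←I1
c11: I2 operands ready
c12: R0←I3
c14: I2 complete
c15: R1←I2
c16: I4 dispatched to MulU
c17: I4 operands ready
c20: I4 complete
c21: R2←I4
c22: I5 dispatched to IntU
c23: I5 operands ready
c24: I5 complete
c25: R2←I5

cycle = 23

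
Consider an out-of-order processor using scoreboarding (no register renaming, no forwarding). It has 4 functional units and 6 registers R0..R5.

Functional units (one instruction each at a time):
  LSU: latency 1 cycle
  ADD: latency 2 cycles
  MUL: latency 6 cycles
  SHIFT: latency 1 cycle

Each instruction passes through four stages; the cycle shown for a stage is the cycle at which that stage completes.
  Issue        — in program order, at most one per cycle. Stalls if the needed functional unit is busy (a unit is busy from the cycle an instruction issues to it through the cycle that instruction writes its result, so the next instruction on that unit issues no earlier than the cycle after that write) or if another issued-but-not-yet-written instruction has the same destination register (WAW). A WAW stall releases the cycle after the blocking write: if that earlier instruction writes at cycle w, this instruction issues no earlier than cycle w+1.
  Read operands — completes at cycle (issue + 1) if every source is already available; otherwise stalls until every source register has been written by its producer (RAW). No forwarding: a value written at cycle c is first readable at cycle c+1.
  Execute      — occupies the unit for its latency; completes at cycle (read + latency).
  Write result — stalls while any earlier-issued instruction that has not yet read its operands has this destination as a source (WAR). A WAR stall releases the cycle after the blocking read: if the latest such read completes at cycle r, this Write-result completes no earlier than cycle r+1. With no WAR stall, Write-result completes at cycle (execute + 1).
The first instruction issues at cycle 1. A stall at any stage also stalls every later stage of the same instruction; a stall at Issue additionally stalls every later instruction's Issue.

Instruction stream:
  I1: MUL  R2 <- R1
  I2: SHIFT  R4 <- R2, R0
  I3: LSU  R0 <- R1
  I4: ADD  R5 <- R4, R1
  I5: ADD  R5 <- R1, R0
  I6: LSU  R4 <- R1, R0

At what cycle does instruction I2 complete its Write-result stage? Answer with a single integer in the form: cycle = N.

cycle = 12

I1 -> (1, 2, 8, 9)
I2 -> (2, 10, 11, 12)  // RAW R2: wait I1 write@9
I3 -> (3, 4, 5, 11)  // WAR R0: wait I2 read@10
I4 -> (4, 13, 15, 16)  // RAW R4: wait I2 write@12
I5 -> (17, 18, 20, 21)  // struct: ADD busy until I4 writes@16
I6 -> (18, 19, 20, 21)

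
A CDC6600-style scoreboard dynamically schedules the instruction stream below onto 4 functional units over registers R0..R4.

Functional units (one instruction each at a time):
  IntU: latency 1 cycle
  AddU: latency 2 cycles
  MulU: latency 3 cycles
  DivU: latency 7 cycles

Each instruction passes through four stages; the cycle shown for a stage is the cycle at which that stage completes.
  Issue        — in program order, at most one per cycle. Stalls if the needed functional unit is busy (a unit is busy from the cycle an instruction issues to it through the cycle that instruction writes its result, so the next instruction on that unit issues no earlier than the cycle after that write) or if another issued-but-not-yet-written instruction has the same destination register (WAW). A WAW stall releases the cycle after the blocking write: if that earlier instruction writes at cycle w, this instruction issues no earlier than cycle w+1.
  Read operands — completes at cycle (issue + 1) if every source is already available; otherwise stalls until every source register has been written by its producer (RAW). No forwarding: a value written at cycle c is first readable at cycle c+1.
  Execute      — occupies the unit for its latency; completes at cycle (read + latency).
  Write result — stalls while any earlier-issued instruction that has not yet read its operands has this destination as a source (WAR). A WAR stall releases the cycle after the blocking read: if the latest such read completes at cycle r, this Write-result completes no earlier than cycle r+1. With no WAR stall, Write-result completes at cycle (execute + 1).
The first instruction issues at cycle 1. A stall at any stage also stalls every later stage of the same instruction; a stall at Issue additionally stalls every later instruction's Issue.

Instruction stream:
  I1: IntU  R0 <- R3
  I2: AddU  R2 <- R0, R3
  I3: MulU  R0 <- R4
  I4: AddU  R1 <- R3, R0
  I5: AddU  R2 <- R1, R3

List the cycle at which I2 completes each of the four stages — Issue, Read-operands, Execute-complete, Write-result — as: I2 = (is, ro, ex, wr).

t=1  issue I1 (IntU)
t=2  I1 read-ops · issue I2 (AddU)
t=3  I1 finished on IntU
t=4  I1→R0
t=5  I2 read-ops · issue I3 (MulU)
t=6  I3 read-ops
t=7  I2 finished on AddU
t=8  I2→R2
t=9  I3 finished on MulU · issue I4 (AddU)
t=10  I3→R0
t=11  I4 read-ops
t=13  I4 finished on AddU
t=14  I4→R1
t=15  issue I5 (AddU)
t=16  I5 read-ops
t=18  I5 finished on AddU
t=19  I5→R2

I2 = (2, 5, 7, 8)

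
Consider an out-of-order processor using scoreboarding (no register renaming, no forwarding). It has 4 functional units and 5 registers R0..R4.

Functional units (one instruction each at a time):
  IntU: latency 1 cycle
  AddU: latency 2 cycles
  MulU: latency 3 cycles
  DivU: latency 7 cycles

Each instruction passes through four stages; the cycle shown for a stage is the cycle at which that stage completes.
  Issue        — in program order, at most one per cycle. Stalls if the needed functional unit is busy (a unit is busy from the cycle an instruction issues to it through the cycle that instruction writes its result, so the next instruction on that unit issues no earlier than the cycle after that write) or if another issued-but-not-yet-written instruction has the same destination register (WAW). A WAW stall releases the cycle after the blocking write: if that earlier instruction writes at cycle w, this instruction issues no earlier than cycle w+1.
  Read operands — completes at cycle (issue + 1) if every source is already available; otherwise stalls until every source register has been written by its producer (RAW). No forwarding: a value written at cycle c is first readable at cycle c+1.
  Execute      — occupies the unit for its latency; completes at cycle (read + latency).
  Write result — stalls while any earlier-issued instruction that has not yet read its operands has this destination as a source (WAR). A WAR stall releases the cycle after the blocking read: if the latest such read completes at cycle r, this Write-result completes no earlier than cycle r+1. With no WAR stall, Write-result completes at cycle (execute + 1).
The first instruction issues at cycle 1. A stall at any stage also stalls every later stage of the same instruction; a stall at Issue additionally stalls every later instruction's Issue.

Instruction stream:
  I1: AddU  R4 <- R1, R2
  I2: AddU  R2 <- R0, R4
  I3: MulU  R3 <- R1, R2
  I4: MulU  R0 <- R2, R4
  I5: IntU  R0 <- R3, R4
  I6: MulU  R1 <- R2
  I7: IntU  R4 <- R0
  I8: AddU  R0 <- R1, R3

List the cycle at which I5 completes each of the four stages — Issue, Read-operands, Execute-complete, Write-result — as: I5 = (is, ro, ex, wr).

I1 -> (1, 2, 4, 5)
I2 -> (6, 7, 9, 10)  // struct: AddU busy until I1 writes@5
I3 -> (7, 11, 14, 15)  // RAW R2: wait I2 write@10
I4 -> (16, 17, 20, 21)  // struct: MulU busy until I3 writes@15
I5 -> (22, 23, 24, 25)  // WAW R0: wait I4 write@21
I6 -> (23, 24, 27, 28)
I7 -> (26, 27, 28, 29)  // struct: IntU busy until I5 writes@25
I8 -> (27, 29, 31, 32)  // RAW R1: wait I6 write@28

I5 = (22, 23, 24, 25)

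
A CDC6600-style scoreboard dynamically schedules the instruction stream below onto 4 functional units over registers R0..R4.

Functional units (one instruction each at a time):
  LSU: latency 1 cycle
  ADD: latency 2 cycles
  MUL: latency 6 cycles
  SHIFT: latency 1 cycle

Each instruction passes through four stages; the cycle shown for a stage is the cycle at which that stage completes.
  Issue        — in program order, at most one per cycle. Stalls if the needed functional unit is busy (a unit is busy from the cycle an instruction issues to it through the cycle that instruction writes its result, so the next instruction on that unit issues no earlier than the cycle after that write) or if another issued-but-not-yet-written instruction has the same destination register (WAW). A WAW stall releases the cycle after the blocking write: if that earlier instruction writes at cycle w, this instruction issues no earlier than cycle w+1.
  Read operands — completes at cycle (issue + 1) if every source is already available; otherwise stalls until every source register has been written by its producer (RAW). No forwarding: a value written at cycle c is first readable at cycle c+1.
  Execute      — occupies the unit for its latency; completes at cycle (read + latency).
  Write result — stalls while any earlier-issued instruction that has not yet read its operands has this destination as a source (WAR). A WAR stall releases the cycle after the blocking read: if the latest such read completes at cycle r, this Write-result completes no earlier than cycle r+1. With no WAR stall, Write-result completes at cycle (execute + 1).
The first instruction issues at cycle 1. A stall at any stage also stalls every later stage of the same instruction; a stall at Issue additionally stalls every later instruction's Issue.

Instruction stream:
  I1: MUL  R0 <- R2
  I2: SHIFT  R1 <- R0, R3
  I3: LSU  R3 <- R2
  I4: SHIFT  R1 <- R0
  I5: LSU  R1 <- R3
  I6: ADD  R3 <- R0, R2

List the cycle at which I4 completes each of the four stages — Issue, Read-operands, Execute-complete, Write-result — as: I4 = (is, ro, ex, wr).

I4 = (13, 14, 15, 16)

c1: I1→MUL
c2: I1 RO | I2→SHIFT
c3: I3→LSU
c4: I3 RO
c5: I3 EX
c8: I1 EX
c9: I1 WR R0
c10: I2 RO
c11: I2 EX | I3 WR R3
c12: I2 WR R1
c13: I4→SHIFT
c14: I4 RO
c15: I4 EX
c16: I4 WR R1
c17: I5→LSU
c18: I5 RO | I6→ADD
c19: I5 EX | I6 RO
c20: I5 WR R1
c21: I6 EX
c22: I6 WR R3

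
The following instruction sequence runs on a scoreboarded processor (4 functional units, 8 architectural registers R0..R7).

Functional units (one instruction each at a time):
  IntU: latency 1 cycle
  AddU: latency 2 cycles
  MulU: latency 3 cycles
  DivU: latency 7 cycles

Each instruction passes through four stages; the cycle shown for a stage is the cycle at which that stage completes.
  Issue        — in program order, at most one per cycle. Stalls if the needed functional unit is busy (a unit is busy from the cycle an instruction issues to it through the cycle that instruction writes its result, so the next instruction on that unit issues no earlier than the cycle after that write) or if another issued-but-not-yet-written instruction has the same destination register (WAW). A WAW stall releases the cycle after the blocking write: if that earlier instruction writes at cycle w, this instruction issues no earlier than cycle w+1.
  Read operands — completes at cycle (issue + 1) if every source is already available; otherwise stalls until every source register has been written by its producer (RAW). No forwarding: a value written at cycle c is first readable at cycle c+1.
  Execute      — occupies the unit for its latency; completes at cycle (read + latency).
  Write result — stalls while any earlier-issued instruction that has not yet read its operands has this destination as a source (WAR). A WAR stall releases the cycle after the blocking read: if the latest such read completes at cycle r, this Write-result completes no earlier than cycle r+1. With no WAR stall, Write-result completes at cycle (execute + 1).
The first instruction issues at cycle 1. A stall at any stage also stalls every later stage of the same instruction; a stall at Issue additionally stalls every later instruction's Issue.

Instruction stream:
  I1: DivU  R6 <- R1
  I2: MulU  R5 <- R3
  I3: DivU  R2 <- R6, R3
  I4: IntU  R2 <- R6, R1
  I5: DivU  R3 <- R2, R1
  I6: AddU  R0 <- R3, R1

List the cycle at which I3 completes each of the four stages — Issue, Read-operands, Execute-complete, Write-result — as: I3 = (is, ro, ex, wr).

I3 = (11, 12, 19, 20)

c1: I1 issues→DivU
c2: I1 reads | I2 issues→MulU
c3: I2 reads
c6: I2 exec-done
c7: I2 writes R5
c9: I1 exec-done
c10: I1 writes R6
c11: I3 issues→DivU
c12: I3 reads
c19: I3 exec-done
c20: I3 writes R2
c21: I4 issues→IntU
c22: I4 reads | I5 issues→DivU
c23: I4 exec-done | I6 issues→AddU
c24: I4 writes R2
c25: I5 reads
c32: I5 exec-done
c33: I5 writes R3
c34: I6 reads
c36: I6 exec-done
c37: I6 writes R0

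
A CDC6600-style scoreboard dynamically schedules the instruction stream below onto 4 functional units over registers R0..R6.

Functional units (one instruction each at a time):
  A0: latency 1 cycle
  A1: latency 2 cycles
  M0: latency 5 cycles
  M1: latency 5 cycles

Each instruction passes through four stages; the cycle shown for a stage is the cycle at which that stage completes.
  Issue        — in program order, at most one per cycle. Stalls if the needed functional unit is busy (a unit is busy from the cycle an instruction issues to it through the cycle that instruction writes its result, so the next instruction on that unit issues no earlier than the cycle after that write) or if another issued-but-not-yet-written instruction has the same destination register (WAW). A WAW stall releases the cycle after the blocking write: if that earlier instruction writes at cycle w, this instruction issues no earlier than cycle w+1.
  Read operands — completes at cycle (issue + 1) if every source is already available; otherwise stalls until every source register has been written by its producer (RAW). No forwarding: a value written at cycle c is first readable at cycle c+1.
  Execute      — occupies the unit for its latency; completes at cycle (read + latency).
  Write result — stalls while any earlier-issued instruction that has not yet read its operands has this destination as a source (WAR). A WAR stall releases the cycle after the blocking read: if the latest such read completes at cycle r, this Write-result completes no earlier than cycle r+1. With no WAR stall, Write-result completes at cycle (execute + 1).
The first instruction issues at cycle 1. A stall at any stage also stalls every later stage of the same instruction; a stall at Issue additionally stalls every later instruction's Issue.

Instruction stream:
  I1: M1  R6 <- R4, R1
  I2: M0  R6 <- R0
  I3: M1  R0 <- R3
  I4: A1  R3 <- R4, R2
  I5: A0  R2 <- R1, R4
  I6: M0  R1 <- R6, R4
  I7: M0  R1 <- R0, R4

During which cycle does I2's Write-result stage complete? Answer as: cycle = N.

1) issue 1, read 2, done 7, write 8
2) issue 9, read 10, done 15, write 16  <WAW R6: wait I1 write@8>
3) issue 10, read 11, done 16, write 17
4) issue 11, read 12, done 14, write 15
5) issue 12, read 13, done 14, write 15
6) issue 17, read 18, done 23, write 24  <struct: M0 busy until I2 writes@16>
7) issue 25, read 26, done 31, write 32  <struct: M0 busy until I6 writes@24>

cycle = 16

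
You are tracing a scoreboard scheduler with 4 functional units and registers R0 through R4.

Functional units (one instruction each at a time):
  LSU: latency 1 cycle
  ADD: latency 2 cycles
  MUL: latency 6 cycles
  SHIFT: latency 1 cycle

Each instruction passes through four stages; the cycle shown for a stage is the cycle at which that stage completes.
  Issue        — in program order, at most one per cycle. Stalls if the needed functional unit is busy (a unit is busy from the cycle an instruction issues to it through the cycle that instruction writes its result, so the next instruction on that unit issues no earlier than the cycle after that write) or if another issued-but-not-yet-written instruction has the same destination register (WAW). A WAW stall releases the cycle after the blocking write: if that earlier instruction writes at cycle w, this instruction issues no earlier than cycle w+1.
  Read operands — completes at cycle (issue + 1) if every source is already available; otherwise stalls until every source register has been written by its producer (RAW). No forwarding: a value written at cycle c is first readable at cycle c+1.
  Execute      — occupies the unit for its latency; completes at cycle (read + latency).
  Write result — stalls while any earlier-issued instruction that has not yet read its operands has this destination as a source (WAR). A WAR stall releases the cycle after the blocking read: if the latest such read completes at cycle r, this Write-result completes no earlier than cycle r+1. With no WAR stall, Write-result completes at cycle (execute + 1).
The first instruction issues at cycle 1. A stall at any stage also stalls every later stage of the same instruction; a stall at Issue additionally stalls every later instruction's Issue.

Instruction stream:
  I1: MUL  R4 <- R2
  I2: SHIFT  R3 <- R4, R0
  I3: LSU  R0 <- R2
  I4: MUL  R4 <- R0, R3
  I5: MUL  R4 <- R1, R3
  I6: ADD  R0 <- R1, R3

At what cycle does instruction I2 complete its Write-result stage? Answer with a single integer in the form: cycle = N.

  I1 | 1 | 2 | 8 | 9
  I2 | 2 | 10 | 11 | 12   RAW R4: wait I1 write@9
  I3 | 3 | 4 | 5 | 11   WAR R0: wait I2 read@10
  I4 | 10 | 13 | 19 | 20   struct: MUL busy until I1 writes@9 · RAW R3: wait I2 write@12
  I5 | 21 | 22 | 28 | 29   struct: MUL busy until I4 writes@20
  I6 | 22 | 23 | 25 | 26

cycle = 12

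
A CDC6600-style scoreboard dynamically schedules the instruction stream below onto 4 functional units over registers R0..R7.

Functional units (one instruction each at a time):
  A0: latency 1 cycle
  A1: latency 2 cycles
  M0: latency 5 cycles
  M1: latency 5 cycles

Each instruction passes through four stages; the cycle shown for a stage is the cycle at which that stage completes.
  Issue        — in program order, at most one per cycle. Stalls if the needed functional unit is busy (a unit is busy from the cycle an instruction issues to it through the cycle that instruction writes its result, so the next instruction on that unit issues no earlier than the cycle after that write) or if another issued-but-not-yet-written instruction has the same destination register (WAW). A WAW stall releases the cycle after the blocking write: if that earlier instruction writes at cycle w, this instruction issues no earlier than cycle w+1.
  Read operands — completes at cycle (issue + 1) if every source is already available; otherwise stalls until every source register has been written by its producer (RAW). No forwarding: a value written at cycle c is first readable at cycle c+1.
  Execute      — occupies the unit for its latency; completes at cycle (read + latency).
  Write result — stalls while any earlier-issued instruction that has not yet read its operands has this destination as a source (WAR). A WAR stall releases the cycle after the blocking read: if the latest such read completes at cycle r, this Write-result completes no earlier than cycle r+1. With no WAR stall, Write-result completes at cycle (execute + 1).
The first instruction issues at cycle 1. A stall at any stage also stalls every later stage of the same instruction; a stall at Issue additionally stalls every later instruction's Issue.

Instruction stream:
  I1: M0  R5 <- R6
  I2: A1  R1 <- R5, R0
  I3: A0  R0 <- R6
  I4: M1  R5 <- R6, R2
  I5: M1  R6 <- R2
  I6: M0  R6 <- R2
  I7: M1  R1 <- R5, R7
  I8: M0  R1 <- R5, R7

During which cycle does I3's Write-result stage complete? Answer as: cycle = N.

cycle 1: I1→M0
cycle 2: I1 RO | I2→A1
cycle 3: I3→A0
cycle 4: I3 RO
cycle 5: I3 EX
cycle 7: I1 EX
cycle 8: I1 WR R5
cycle 9: I2 RO | I4→M1
cycle 10: I3 WR R0 | I4 RO
cycle 11: I2 EX
cycle 12: I2 WR R1
cycle 15: I4 EX
cycle 16: I4 WR R5
cycle 17: I5→M1
cycle 18: I5 RO
cycle 23: I5 EX
cycle 24: I5 WR R6
cycle 25: I6→M0
cycle 26: I6 RO | I7→M1
cycle 27: I7 RO
cycle 31: I6 EX
cycle 32: I6 WR R6 | I7 EX
cycle 33: I7 WR R1
cycle 34: I8→M0
cycle 35: I8 RO
cycle 40: I8 EX
cycle 41: I8 WR R1

cycle = 10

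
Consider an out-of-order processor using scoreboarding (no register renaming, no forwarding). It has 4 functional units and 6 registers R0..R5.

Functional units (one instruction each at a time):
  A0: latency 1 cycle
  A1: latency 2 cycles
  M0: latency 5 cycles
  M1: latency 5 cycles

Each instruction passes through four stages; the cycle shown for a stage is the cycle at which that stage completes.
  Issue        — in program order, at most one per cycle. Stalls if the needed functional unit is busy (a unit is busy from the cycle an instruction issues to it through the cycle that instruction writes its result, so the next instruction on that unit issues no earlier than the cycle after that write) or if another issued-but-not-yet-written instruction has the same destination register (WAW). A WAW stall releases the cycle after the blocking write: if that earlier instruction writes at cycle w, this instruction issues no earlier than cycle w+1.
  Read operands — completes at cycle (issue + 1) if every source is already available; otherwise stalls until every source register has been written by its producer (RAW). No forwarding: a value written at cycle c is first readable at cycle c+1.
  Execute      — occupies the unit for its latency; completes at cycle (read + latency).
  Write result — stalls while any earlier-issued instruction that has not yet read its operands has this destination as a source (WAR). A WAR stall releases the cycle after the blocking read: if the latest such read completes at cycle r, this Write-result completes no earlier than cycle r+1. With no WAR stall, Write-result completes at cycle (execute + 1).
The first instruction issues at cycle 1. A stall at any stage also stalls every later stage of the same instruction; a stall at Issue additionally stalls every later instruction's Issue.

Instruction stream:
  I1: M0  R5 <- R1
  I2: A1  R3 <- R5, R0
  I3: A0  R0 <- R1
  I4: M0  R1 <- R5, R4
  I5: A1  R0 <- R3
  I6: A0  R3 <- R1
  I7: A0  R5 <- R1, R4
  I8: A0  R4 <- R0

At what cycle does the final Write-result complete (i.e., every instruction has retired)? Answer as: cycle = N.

cycle = 27

c1: I1→M0
c2: I1 RO | I2→A1
c3: I3→A0
c4: I3 RO
c5: I3 EX
c7: I1 EX
c8: I1 WR R5
c9: I2 RO | I4→M0
c10: I3 WR R0 | I4 RO
c11: I2 EX
c12: I2 WR R3
c13: I5→A1
c14: I5 RO | I6→A0
c15: I4 EX
c16: I4 WR R1 | I5 EX
c17: I5 WR R0 | I6 RO
c18: I6 EX
c19: I6 WR R3
c20: I7→A0
c21: I7 RO
c22: I7 EX
c23: I7 WR R5
c24: I8→A0
c25: I8 RO
c26: I8 EX
c27: I8 WR R4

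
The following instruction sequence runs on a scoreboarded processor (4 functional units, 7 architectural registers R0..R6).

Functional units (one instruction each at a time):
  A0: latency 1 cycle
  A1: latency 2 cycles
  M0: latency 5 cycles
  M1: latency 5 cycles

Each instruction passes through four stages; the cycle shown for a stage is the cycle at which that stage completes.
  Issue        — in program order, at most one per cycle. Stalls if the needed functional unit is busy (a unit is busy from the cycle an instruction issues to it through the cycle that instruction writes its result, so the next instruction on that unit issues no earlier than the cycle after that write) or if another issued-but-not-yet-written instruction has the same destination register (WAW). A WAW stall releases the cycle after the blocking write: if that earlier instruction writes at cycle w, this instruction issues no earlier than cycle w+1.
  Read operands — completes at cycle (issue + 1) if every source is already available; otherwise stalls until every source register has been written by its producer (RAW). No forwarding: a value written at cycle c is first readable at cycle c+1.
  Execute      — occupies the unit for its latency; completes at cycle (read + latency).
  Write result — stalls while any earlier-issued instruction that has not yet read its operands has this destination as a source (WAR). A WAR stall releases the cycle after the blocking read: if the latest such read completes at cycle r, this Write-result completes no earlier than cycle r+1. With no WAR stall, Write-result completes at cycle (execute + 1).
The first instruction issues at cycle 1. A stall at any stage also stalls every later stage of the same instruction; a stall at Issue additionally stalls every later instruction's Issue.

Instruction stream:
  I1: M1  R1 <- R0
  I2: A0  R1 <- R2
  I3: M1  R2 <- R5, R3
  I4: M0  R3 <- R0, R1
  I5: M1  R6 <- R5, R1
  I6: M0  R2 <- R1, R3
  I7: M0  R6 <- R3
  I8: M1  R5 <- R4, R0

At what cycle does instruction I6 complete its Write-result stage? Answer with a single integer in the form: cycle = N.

cycle = 27

cycle 1: I1→M1
cycle 2: I1 RO
cycle 7: I1 EX
cycle 8: I1 WR R1
cycle 9: I2→A0
cycle 10: I2 RO · I3→M1
cycle 11: I2 EX · I3 RO · I4→M0
cycle 12: I2 WR R1
cycle 13: I4 RO
cycle 16: I3 EX
cycle 17: I3 WR R2
cycle 18: I4 EX · I5→M1
cycle 19: I4 WR R3 · I5 RO
cycle 20: I6→M0
cycle 21: I6 RO
cycle 24: I5 EX
cycle 25: I5 WR R6
cycle 26: I6 EX
cycle 27: I6 WR R2
cycle 28: I7→M0
cycle 29: I7 RO · I8→M1
cycle 30: I8 RO
cycle 34: I7 EX
cycle 35: I7 WR R6 · I8 EX
cycle 36: I8 WR R5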